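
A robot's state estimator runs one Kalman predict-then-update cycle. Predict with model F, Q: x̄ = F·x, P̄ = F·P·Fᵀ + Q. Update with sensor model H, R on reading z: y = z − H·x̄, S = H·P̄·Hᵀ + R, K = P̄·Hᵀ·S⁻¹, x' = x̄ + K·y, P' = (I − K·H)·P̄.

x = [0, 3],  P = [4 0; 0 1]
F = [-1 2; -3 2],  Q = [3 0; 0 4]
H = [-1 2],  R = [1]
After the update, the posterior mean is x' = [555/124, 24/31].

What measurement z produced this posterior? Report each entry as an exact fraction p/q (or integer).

x̄ = F·x = [6, 6]
P̄ = F·P·Fᵀ + Q = [11 16; 16 44]
S = H·P̄·Hᵀ + R = [124]
K = P̄·Hᵀ·S⁻¹ = [21/124; 18/31]
x' − x̄ = [-189/124, -162/31] = K·y
y = (KᵀK)⁻¹·Kᵀ·(x' − x̄) = [-9]
z = y + H·x̄ = [-9] + [6] = [-3]

z = [-3]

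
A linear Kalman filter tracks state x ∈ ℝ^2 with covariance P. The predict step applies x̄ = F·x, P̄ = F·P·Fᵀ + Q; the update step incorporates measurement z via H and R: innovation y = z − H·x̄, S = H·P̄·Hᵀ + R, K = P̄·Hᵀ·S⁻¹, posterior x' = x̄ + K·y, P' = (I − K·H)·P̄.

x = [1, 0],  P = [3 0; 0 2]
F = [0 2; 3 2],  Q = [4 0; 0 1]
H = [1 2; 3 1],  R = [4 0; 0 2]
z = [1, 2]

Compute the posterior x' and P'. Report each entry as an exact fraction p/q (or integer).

x' = [633/1294, 266/647]
P' = [282/647 -364/647; -364/647 892/647]

x̄ = F·x = [0, 3]
P̄ = F·P·Fᵀ + Q = [12 8; 8 36]
y = z − H·x̄ = [-5, -1]
S = H·P̄·Hᵀ + R = [192 164; 164 194]
K = P̄·Hᵀ·S⁻¹ = [-223/1294 241/647; 355/647 -100/647]
x' = x̄ + K·y = [633/1294, 266/647]
P' = (I − K·H)·P̄ = [282/647 -364/647; -364/647 892/647]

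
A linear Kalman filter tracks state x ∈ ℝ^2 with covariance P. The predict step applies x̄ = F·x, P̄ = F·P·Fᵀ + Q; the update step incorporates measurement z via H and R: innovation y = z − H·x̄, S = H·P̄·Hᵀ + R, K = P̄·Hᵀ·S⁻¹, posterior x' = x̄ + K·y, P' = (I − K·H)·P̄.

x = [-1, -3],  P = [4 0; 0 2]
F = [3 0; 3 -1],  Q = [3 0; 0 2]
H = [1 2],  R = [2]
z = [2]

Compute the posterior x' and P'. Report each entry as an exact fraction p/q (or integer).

x' = [-32/23, 116/69]
P' = [378/115 -152/115; -152/115 344/345]

x̄ = F·x = [-3, 0]
P̄ = F·P·Fᵀ + Q = [39 36; 36 40]
y = z − H·x̄ = [5]
S = H·P̄·Hᵀ + R = [345]
K = P̄·Hᵀ·S⁻¹ = [37/115; 116/345]
x' = x̄ + K·y = [-32/23, 116/69]
P' = (I − K·H)·P̄ = [378/115 -152/115; -152/115 344/345]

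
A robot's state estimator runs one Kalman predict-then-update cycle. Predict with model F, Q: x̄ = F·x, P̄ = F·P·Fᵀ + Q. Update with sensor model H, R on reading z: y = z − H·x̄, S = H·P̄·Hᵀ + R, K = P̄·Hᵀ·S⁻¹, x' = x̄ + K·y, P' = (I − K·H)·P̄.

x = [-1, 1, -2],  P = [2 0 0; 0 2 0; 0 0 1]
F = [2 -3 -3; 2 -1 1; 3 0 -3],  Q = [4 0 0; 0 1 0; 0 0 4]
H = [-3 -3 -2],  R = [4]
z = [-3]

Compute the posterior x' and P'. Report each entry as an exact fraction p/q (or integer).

x̄ = F·x = [1, -5, 3]
P̄ = F·P·Fᵀ + Q = [39 11 21; 11 12 9; 21 9 31]
y = z − H·x̄ = [-9]
S = H·P̄·Hᵀ + R = [1145]
K = P̄·Hᵀ·S⁻¹ = [-192/1145; -87/1145; -152/1145]
x' = x̄ + K·y = [2873/1145, -4942/1145, 4803/1145]
P' = (I − K·H)·P̄ = [7791/1145 -4109/1145 -5139/1145; -4109/1145 6171/1145 -2919/1145; -5139/1145 -2919/1145 12391/1145]

x' = [2873/1145, -4942/1145, 4803/1145]
P' = [7791/1145 -4109/1145 -5139/1145; -4109/1145 6171/1145 -2919/1145; -5139/1145 -2919/1145 12391/1145]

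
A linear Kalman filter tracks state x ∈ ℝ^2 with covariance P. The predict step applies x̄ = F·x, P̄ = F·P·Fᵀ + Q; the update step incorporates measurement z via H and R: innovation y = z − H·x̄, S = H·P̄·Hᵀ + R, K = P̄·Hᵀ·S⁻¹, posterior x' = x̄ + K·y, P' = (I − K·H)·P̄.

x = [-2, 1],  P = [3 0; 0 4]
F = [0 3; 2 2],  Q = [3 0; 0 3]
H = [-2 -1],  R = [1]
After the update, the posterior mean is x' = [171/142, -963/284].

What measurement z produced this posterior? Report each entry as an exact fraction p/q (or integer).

x̄ = F·x = [3, -2]
P̄ = F·P·Fᵀ + Q = [39 24; 24 31]
S = H·P̄·Hᵀ + R = [284]
K = P̄·Hᵀ·S⁻¹ = [-51/142; -79/284]
x' − x̄ = [-255/142, -395/284] = K·y
y = (KᵀK)⁻¹·Kᵀ·(x' − x̄) = [5]
z = y + H·x̄ = [5] + [-4] = [1]

z = [1]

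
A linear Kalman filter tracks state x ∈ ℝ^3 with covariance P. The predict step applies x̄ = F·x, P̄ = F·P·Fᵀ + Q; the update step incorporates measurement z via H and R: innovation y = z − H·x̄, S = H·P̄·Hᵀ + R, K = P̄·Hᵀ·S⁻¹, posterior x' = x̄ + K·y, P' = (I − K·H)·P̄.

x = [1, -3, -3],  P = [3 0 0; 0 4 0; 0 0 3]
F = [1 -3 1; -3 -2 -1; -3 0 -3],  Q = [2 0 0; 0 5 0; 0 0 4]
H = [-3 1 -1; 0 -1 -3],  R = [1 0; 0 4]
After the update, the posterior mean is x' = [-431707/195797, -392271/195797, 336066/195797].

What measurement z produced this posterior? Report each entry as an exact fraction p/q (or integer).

z = [3, -3]

x̄ = F·x = [7, 6, 6]
P̄ = F·P·Fᵀ + Q = [44 12 -18; 12 51 36; -18 36 58]
S = H·P̄·Hᵀ + R = [254 -75; -75 793]
K = P̄·Hᵀ·S⁻¹ = [-77736/195797 3018/195797; -28578/195797 -41961/195797; 9626/195797 -50940/195797]
x' − x̄ = [-1802286/195797, -1567053/195797, -838716/195797] = K·y
y = (KᵀK)⁻¹·Kᵀ·(x' − x̄) = [24, 21]
z = y + H·x̄ = [24, 21] + [-21, -24] = [3, -3]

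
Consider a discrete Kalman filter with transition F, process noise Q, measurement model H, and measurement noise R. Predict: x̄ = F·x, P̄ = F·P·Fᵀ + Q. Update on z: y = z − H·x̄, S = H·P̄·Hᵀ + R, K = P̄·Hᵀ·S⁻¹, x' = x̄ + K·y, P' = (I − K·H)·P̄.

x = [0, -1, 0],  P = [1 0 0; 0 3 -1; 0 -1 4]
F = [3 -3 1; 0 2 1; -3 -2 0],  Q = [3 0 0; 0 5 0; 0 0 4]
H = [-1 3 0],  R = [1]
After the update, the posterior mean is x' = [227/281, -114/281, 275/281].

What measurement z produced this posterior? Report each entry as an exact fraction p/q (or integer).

x̄ = F·x = [3, -2, 2]
P̄ = F·P·Fᵀ + Q = [49 -13 11; -13 17 -10; 11 -10 25]
S = H·P̄·Hᵀ + R = [281]
K = P̄·Hᵀ·S⁻¹ = [-88/281; 64/281; -41/281]
x' − x̄ = [-616/281, 448/281, -287/281] = K·y
y = (KᵀK)⁻¹·Kᵀ·(x' − x̄) = [7]
z = y + H·x̄ = [7] + [-9] = [-2]

z = [-2]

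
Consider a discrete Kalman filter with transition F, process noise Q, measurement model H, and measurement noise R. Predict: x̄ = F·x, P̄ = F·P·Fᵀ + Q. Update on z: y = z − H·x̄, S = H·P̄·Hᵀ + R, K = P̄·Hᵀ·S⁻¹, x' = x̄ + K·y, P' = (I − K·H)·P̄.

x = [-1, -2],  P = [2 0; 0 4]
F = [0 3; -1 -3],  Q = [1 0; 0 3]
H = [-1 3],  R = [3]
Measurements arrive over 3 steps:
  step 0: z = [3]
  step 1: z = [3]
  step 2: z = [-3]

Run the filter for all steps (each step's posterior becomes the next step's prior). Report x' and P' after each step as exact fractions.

step 0: x̄ = F·x = [-6, 7]
step 0: P̄ = F·P·Fᵀ + Q = [37 -36; -36 41]
step 0: y = z − H·x̄ = [-24]
step 0: S = H·P̄·Hᵀ + R = [625]
step 0: K = P̄·Hᵀ·S⁻¹ = [-29/125; 159/625]
step 0: x' = x̄ + K·y = [-54/125, 559/625]
step 0: P' = (I − K·H)·P̄ = [84/25 111/125; 111/125 344/625]
step 1: x̄ = F·x = [1677/625, -1407/625]
step 1: P̄ = F·P·Fᵀ + Q = [3721/625 -4761/625; -4761/625 10401/625]
step 1: y = z − H·x̄ = [7773/625]
step 1: S = H·P̄·Hᵀ + R = [127771/625]
step 1: K = P̄·Hᵀ·S⁻¹ = [-2572/18253; 35964/127771]
step 1: x' = x̄ + K·y = [16989/18253, 159639/127771]
step 1: P' = (I − K·H)·P̄ = [34581/18253 8955/18253; 8955/18253 56859/127771]
step 2: x̄ = F·x = [478917/127771, -597840/127771]
step 2: P̄ = F·P·Fᵀ + Q = [639502/127771 -699786/127771; -699786/127771 1513221/127771]
step 2: y = z − H·x̄ = [1889124/127771]
step 2: S = H·P̄·Hᵀ + R = [18840520/127771]
step 2: K = P̄·Hᵀ·S⁻¹ = [-136943/942026; 5239449/18840520]
step 2: x' = x̄ + K·y = [753105/471013, -2672061/4710130]
step 2: P' = (I − K·H)·P̄ = [889716/471013 456201/942026; 456201/942026 8280789/18840520]

step 0: x' = [-54/125, 559/625], P' = [84/25 111/125; 111/125 344/625]
step 1: x' = [16989/18253, 159639/127771], P' = [34581/18253 8955/18253; 8955/18253 56859/127771]
step 2: x' = [753105/471013, -2672061/4710130], P' = [889716/471013 456201/942026; 456201/942026 8280789/18840520]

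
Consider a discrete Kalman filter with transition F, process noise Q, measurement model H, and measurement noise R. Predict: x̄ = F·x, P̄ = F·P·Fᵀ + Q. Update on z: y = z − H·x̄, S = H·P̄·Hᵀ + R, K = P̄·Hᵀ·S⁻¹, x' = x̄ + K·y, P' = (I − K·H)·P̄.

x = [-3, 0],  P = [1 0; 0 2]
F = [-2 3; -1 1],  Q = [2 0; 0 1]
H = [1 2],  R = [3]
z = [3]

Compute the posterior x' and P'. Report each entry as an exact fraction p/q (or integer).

x̄ = F·x = [6, 3]
P̄ = F·P·Fᵀ + Q = [24 8; 8 4]
y = z − H·x̄ = [-9]
S = H·P̄·Hᵀ + R = [75]
K = P̄·Hᵀ·S⁻¹ = [8/15; 16/75]
x' = x̄ + K·y = [6/5, 27/25]
P' = (I − K·H)·P̄ = [8/3 -8/15; -8/15 44/75]

x' = [6/5, 27/25]
P' = [8/3 -8/15; -8/15 44/75]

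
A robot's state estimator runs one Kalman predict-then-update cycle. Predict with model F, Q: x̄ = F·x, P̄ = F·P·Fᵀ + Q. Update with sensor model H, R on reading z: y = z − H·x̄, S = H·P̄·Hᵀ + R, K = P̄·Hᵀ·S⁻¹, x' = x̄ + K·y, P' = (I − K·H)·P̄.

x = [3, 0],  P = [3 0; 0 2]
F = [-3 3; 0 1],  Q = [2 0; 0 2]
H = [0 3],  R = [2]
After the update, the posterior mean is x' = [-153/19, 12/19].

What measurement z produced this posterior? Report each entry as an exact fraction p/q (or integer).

x̄ = F·x = [-9, 0]
P̄ = F·P·Fᵀ + Q = [47 6; 6 4]
S = H·P̄·Hᵀ + R = [38]
K = P̄·Hᵀ·S⁻¹ = [9/19; 6/19]
x' − x̄ = [18/19, 12/19] = K·y
y = (KᵀK)⁻¹·Kᵀ·(x' − x̄) = [2]
z = y + H·x̄ = [2] + [0] = [2]

z = [2]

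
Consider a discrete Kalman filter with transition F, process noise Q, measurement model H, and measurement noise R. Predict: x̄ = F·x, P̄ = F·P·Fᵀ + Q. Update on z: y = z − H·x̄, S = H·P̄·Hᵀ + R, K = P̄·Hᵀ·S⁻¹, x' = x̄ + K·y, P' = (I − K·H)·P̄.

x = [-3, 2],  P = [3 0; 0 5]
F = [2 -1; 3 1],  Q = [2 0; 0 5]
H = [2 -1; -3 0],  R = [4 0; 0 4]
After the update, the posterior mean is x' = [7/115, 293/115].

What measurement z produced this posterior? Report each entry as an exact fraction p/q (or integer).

x̄ = F·x = [-8, -7]
P̄ = F·P·Fᵀ + Q = [19 13; 13 37]
S = H·P̄·Hᵀ + R = [65 -75; -75 175]
K = P̄·Hᵀ·S⁻¹ = [2/115 -183/575; -97/115 -336/575]
x' − x̄ = [927/115, 1098/115] = K·y
y = (KᵀK)⁻¹·Kᵀ·(x' − x̄) = [6, -25]
z = y + H·x̄ = [6, -25] + [-9, 24] = [-3, -1]

z = [-3, -1]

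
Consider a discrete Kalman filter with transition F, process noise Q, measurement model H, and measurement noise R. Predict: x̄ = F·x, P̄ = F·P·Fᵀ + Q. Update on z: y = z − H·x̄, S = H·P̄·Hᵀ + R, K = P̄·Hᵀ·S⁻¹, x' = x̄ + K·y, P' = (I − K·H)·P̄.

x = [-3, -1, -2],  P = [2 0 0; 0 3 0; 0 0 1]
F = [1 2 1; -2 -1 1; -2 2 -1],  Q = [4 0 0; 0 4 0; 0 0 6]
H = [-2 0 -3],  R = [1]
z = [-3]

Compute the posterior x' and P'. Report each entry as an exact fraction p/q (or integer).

x̄ = F·x = [-7, 5, 6]
P̄ = F·P·Fᵀ + Q = [19 -9 7; -9 16 1; 7 1 27]
y = z − H·x̄ = [1]
S = H·P̄·Hᵀ + R = [404]
K = P̄·Hᵀ·S⁻¹ = [-59/404; 15/404; -95/404]
x' = x̄ + K·y = [-2887/404, 2035/404, 2329/404]
P' = (I − K·H)·P̄ = [4195/404 -2751/404 -2777/404; -2751/404 6239/404 1829/404; -2777/404 1829/404 1883/404]

x' = [-2887/404, 2035/404, 2329/404]
P' = [4195/404 -2751/404 -2777/404; -2751/404 6239/404 1829/404; -2777/404 1829/404 1883/404]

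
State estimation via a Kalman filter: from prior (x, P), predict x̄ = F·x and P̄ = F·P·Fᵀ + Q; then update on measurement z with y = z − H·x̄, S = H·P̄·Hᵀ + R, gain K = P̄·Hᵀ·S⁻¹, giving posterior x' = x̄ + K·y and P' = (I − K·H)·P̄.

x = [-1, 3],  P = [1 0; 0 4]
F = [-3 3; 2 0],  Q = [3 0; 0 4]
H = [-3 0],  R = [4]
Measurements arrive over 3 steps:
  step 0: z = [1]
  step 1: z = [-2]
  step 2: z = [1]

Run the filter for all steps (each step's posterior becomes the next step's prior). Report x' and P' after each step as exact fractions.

step 0: x̄ = F·x = [12, -2]
step 0: P̄ = F·P·Fᵀ + Q = [48 -6; -6 8]
step 0: y = z − H·x̄ = [37]
step 0: S = H·P̄·Hᵀ + R = [436]
step 0: K = P̄·Hᵀ·S⁻¹ = [-36/109; 9/218]
step 0: x' = x̄ + K·y = [-24/109, -103/218]
step 0: P' = (I − K·H)·P̄ = [48/109 -6/109; -6/109 791/109]
step 1: x̄ = F·x = [-165/218, -48/109]
step 1: P̄ = F·P·Fᵀ + Q = [7986/109 -324/109; -324/109 628/109]
step 1: y = z − H·x̄ = [-931/218]
step 1: S = H·P̄·Hᵀ + R = [72310/109]
step 1: K = P̄·Hᵀ·S⁻¹ = [-11979/36155; 486/36155]
step 1: x' = x̄ + K·y = [3399/5165, -2571/5165]
step 1: P' = (I − K·H)·P̄ = [15972/36155 -648/36155; -648/36155 203972/36155]
step 2: x̄ = F·x = [-3582/1033, 6798/5165]
step 2: P̄ = F·P·Fᵀ + Q = [419925/7231 -19944/7231; -19944/7231 208508/36155]
step 2: y = z − H·x̄ = [-9713/1033]
step 2: S = H·P̄·Hᵀ + R = [3808249/7231]
step 2: K = P̄·Hᵀ·S⁻¹ = [-1259775/3808249; 59832/3808249]
step 2: x' = x̄ + K·y = [-1360071/3808249, 22248534/19041245]
step 2: P' = (I − K·H)·P̄ = [1679700/3808249 -79776/3808249; -79776/3808249 107336612/19041245]

step 0: x' = [-24/109, -103/218], P' = [48/109 -6/109; -6/109 791/109]
step 1: x' = [3399/5165, -2571/5165], P' = [15972/36155 -648/36155; -648/36155 203972/36155]
step 2: x' = [-1360071/3808249, 22248534/19041245], P' = [1679700/3808249 -79776/3808249; -79776/3808249 107336612/19041245]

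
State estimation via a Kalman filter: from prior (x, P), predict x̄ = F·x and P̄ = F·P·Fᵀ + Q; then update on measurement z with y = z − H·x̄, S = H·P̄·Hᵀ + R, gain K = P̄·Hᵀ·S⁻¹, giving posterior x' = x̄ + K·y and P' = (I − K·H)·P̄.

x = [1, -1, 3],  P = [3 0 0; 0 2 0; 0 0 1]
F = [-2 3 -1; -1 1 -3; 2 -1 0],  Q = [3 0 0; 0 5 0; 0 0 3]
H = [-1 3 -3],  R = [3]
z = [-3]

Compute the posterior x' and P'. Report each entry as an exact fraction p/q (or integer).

x' = [-441/307, -1331/307, -846/307]
P' = [6213/307 315/307 -1821/307; 315/307 1477/307 1306/307; -1821/307 1306/307 1970/307]

x̄ = F·x = [-8, -11, 3]
P̄ = F·P·Fᵀ + Q = [34 15 -18; 15 19 -8; -18 -8 17]
y = z − H·x̄ = [31]
S = H·P̄·Hᵀ + R = [307]
K = P̄·Hᵀ·S⁻¹ = [65/307; 66/307; -57/307]
x' = x̄ + K·y = [-441/307, -1331/307, -846/307]
P' = (I − K·H)·P̄ = [6213/307 315/307 -1821/307; 315/307 1477/307 1306/307; -1821/307 1306/307 1970/307]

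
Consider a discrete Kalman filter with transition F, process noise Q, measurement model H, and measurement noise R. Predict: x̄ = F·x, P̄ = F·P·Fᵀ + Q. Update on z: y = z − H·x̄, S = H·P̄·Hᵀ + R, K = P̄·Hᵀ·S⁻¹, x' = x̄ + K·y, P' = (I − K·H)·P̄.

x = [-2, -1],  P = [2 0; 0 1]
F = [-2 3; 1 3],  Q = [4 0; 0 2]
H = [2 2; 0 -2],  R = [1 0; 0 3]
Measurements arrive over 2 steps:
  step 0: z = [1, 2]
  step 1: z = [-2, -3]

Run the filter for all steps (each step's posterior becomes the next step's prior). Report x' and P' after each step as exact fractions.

step 0: x̄ = F·x = [1, -5]
step 0: P̄ = F·P·Fᵀ + Q = [21 5; 5 13]
step 0: y = z − H·x̄ = [9, -8]
step 0: S = H·P̄·Hᵀ + R = [177 -72; -72 55]
step 0: K = P̄·Hᵀ·S⁻¹ = [2140/4551 658/1517; 36/1517 -670/1517]
step 0: x' = x̄ + K·y = [2673/1517, -1901/1517]
step 0: P' = (I − K·H)·P̄ = [4031/4551 -987/1517; -987/1517 1005/1517]
step 1: x̄ = F·x = [-11049/1517, -3030/1517]
step 1: P̄ = F·P·Fᵀ + Q = [96995/4551 27956/4551; 27956/4551 22502/4551]
step 1: y = z − H·x̄ = [25124/1517, -10611/1517]
step 1: S = H·P̄·Hᵀ + R = [706187/4551 -201832/4551; -201832/4551 103661/4551]
step 1: K = P̄·Hᵀ·S⁻¹ = [3212538/7134233 2406920/7134233; 302748/7134233 -2507836/7134233]
step 1: x' = x̄ + K·y = [-15592725/7134233, 8305974/7134233]
step 1: P' = (I − K·H)·P̄ = [5216649/7134233 -3610380/7134233; -3610380/7134233 3761754/7134233]

step 0: x' = [2673/1517, -1901/1517], P' = [4031/4551 -987/1517; -987/1517 1005/1517]
step 1: x' = [-15592725/7134233, 8305974/7134233], P' = [5216649/7134233 -3610380/7134233; -3610380/7134233 3761754/7134233]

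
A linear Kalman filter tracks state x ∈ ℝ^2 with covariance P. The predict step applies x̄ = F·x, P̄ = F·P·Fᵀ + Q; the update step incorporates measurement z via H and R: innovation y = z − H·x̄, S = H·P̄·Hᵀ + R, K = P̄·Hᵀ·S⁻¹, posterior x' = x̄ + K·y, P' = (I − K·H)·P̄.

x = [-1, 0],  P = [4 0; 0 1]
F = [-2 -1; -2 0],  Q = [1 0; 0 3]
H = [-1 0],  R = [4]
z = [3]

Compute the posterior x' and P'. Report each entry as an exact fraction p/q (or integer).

x' = [-23/11, -18/11]
P' = [36/11 32/11; 32/11 81/11]

x̄ = F·x = [2, 2]
P̄ = F·P·Fᵀ + Q = [18 16; 16 19]
y = z − H·x̄ = [5]
S = H·P̄·Hᵀ + R = [22]
K = P̄·Hᵀ·S⁻¹ = [-9/11; -8/11]
x' = x̄ + K·y = [-23/11, -18/11]
P' = (I − K·H)·P̄ = [36/11 32/11; 32/11 81/11]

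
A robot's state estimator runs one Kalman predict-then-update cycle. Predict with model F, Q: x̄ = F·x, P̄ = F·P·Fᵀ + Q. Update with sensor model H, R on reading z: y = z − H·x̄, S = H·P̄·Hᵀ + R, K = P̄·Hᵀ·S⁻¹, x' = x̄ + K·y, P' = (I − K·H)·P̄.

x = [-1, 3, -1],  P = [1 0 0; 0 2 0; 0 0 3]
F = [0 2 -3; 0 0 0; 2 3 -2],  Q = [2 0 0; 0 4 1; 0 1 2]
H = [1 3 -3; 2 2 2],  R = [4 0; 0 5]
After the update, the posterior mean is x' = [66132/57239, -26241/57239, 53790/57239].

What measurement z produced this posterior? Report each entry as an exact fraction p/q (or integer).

x̄ = F·x = [9, 0, 9]
P̄ = F·P·Fᵀ + Q = [37 0 30; 0 4 1; 30 1 36]
S = H·P̄·Hᵀ + R = [203 -238; -238 561]
K = P̄·Hᵀ·S⁻¹ = [127/3367 2084/8177; 437/3367 596/8177; -599/3367 1336/8177]
x' − x̄ = [-449019/57239, -26241/57239, -461361/57239] = K·y
y = (KᵀK)⁻¹·Kᵀ·(x' − x̄) = [15, -33]
z = y + H·x̄ = [15, -33] + [-18, 36] = [-3, 3]

z = [-3, 3]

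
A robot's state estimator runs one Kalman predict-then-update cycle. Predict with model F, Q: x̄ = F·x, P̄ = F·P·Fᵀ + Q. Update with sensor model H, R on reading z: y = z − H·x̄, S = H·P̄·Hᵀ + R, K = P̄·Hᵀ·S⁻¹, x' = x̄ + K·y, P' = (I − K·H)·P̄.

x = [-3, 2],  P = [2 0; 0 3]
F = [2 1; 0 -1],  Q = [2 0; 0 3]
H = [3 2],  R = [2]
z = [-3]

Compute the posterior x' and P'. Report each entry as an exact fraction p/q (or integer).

x̄ = F·x = [-4, -2]
P̄ = F·P·Fᵀ + Q = [13 -3; -3 6]
y = z − H·x̄ = [13]
S = H·P̄·Hᵀ + R = [107]
K = P̄·Hᵀ·S⁻¹ = [33/107; 3/107]
x' = x̄ + K·y = [1/107, -175/107]
P' = (I − K·H)·P̄ = [302/107 -420/107; -420/107 633/107]

x' = [1/107, -175/107]
P' = [302/107 -420/107; -420/107 633/107]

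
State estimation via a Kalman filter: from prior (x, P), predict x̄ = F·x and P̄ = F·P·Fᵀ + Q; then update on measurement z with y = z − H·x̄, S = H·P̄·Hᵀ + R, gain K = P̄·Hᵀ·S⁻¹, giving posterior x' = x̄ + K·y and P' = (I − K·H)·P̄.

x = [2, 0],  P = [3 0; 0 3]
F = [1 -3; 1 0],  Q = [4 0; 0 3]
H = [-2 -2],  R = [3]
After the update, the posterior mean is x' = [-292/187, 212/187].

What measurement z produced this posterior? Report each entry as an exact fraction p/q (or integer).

x̄ = F·x = [2, 2]
P̄ = F·P·Fᵀ + Q = [34 3; 3 6]
S = H·P̄·Hᵀ + R = [187]
K = P̄·Hᵀ·S⁻¹ = [-74/187; -18/187]
x' − x̄ = [-666/187, -162/187] = K·y
y = (KᵀK)⁻¹·Kᵀ·(x' − x̄) = [9]
z = y + H·x̄ = [9] + [-8] = [1]

z = [1]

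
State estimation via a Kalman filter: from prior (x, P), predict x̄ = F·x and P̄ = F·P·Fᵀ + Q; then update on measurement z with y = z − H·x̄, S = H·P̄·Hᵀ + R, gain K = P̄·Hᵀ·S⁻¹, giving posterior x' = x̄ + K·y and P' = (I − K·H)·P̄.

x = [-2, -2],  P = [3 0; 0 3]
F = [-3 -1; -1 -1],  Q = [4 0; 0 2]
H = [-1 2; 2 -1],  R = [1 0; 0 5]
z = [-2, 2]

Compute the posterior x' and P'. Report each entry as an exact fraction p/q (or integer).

x̄ = F·x = [8, 4]
P̄ = F·P·Fᵀ + Q = [34 12; 12 8]
y = z − H·x̄ = [-2, -10]
S = H·P̄·Hᵀ + R = [19 -24; -24 101]
K = P̄·Hᵀ·S⁻¹ = [334/1343 824/1343; 788/1343 400/1343]
x' = x̄ + K·y = [108/79, -12/79]
P' = (I − K·H)·P̄ = [2858/1343 1596/1343; 1596/1343 1192/1343]

x' = [108/79, -12/79]
P' = [2858/1343 1596/1343; 1596/1343 1192/1343]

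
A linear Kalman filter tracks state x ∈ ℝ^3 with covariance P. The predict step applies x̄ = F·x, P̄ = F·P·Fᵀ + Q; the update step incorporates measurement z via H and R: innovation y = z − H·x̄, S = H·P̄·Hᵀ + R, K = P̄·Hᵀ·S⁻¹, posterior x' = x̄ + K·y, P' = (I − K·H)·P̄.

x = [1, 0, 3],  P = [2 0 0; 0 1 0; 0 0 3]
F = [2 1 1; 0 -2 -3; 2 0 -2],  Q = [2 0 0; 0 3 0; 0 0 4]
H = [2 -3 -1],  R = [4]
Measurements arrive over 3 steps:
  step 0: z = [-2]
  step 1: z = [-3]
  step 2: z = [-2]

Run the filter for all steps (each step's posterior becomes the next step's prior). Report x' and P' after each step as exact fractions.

step 0: x' = [573/622, 254/311, 347/311], P' = [5227/622 768/311 2805/311; 768/311 492/311 344/311; 2805/311 344/311 4726/311]
step 1: x' = [-434842/1095997, 18890/37793, 742681/1095997], P' = [9863198/1095997 75988/37793 12408800/1095997; 75988/37793 50618/37793 32134/37793; 12408800/1095997 32134/37793 22202630/1095997]
step 2: x' = [-8664064689/4842378893, -262406290/4842378893, -6917591294/4842378893], P' = [40600371990/4842378893 9330550844/4842378893 50205507096/4842378893; 9330550844/4842378893 6431960992/4842378893 3481678724/4842378893; 50205507096/4842378893 3481678724/4842378893 90961408900/4842378893]

step 0: x̄ = F·x = [5, -9, -4]
step 0: P̄ = F·P·Fᵀ + Q = [14 -11 2; -11 34 18; 2 18 24]
step 0: y = z − H·x̄ = [-43]
step 0: S = H·P̄·Hᵀ + R = [622]
step 0: K = P̄·Hᵀ·S⁻¹ = [59/622; -71/311; -37/311]
step 0: x' = x̄ + K·y = [573/622, 254/311, 347/311]
step 0: P' = (I − K·H)·P̄ = [5227/622 768/311 2805/311; 768/311 492/311 344/311; 2805/311 344/311 4726/311]
step 1: x̄ = F·x = [1174/311, -1549/311, -121/311]
step 1: P̄ = F·P·Fᵀ + Q = [31274/311 -36784/311 -3760/311; -36784/311 49563/311 9830/311; -3760/311 9830/311 8162/311]
step 1: y = z − H·x̄ = [-8049/311]
step 1: S = H·P̄·Hᵀ + R = [1095997/311]
step 1: K = P̄·Hᵀ·S⁻¹ = [176660/1095997; -8003/37793; -45172/1095997]
step 1: x' = x̄ + K·y = [-434842/1095997, 18890/37793, 742681/1095997]
step 1: P' = (I − K·H)·P̄ = [9863198/1095997 75988/37793 12408800/1095997; 75988/37793 50618/37793 32134/37793; 12408800/1095997 32134/37793 22202630/1095997]
step 2: x̄ = F·x = [420807/1095997, -474809/156571, -2355046/1095997]
step 2: P̄ = F·P·Fᵀ + Q = [125628918/1095997 -22495796/156571 -27226536/1095997; -22495796/156571 31452283/156571 7667988/156571; -27226536/1095997 7667988/156571 33376900/1095997]
step 2: y = z − H·x̄ = [-15359643/1095997]
step 2: S = H·P̄·Hᵀ + R = [4842378893/1095997]
step 2: K = P̄·Hᵀ·S⁻¹ = [750896088/4842378893; -1029115003/4842378893; -248857720/4842378893]
step 2: x' = x̄ + K·y = [-8664064689/4842378893, -262406290/4842378893, -6917591294/4842378893]
step 2: P' = (I − K·H)·P̄ = [40600371990/4842378893 9330550844/4842378893 50205507096/4842378893; 9330550844/4842378893 6431960992/4842378893 3481678724/4842378893; 50205507096/4842378893 3481678724/4842378893 90961408900/4842378893]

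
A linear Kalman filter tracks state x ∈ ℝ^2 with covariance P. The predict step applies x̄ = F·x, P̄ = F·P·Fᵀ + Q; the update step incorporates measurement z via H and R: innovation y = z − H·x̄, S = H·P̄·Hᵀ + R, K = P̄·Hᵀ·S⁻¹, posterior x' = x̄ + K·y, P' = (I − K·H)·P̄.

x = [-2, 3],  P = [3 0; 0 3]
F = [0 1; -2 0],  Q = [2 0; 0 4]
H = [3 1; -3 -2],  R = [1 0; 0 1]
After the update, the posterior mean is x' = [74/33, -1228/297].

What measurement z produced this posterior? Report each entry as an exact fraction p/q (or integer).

z = [3, 2]

x̄ = F·x = [3, 4]
P̄ = F·P·Fᵀ + Q = [5 0; 0 16]
S = H·P̄·Hᵀ + R = [62 -77; -77 110]
K = P̄·Hᵀ·S⁻¹ = [5/9 25/99; -64/81 -752/891]
x' − x̄ = [-25/33, -2416/297] = K·y
y = (KᵀK)⁻¹·Kᵀ·(x' − x̄) = [-10, 19]
z = y + H·x̄ = [-10, 19] + [13, -17] = [3, 2]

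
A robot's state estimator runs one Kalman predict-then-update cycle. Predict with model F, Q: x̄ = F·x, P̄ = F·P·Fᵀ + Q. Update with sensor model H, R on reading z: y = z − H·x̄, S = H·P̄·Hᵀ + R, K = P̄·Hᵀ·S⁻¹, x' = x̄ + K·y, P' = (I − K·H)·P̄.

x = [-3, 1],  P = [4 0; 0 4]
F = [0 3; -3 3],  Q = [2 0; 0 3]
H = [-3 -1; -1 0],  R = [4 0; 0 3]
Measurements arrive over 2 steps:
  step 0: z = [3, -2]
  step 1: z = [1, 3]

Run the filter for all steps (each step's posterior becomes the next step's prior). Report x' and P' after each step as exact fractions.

step 0: x' = [-1655/3617, -2550/3617], P' = [5118/3617 -13554/3617; -13554/3617 49074/3617]
step 1: x' = [-35357790/30653281, 57462849/30653281], P' = [18348564/30653281 -32121468/30653281; -32121468/30653281 142848840/30653281]

step 0: x̄ = F·x = [3, 12]
step 0: P̄ = F·P·Fᵀ + Q = [38 36; 36 75]
step 0: y = z − H·x̄ = [24, 1]
step 0: S = H·P̄·Hᵀ + R = [637 150; 150 41]
step 0: K = P̄·Hᵀ·S⁻¹ = [-450/3617 -1706/3617; -2103/3617 4518/3617]
step 0: x' = x̄ + K·y = [-1655/3617, -2550/3617]
step 0: P' = (I − K·H)·P̄ = [5118/3617 -13554/3617; -13554/3617 49074/3617]
step 1: x̄ = F·x = [-7650/3617, -2685/3617]
step 1: P̄ = F·P·Fᵀ + Q = [448900/3617 563652/3617; 563652/3617 742551/3617]
step 1: y = z − H·x̄ = [-22018/3617, 3201/3617]
step 1: S = H·P̄·Hᵀ + R = [8179031/3617 1910352/3617; 1910352/3617 459751/3617]
step 1: K = P̄·Hᵀ·S⁻¹ = [-5731056/30653281 -6116188/30653281; -11621109/30653281 10707156/30653281]
step 1: x' = x̄ + K·y = [-35357790/30653281, 57462849/30653281]
step 1: P' = (I − K·H)·P̄ = [18348564/30653281 -32121468/30653281; -32121468/30653281 142848840/30653281]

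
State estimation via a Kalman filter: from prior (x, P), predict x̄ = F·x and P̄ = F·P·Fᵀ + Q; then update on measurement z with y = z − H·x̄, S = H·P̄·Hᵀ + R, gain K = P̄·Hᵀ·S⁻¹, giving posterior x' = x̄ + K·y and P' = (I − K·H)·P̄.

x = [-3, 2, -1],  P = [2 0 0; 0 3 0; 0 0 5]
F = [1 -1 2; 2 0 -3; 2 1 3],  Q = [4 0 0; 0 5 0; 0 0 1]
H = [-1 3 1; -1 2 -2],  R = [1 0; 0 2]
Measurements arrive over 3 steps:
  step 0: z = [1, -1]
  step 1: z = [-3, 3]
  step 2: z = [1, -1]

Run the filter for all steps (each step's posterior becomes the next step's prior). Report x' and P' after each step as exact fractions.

step 0: x̄ = F·x = [-7, -3, -7]
step 0: P̄ = F·P·Fᵀ + Q = [29 -26 31; -26 58 -37; 31 -37 57]
step 0: y = z − H·x̄ = [10, -16]
step 0: S = H·P̄·Hᵀ + R = [481 572; 572 1015]
step 0: K = P̄·Hᵀ·S⁻¹ = [1552/53677 -649/4129; 41893/161031 820/12387; 38993/161031 -4363/12387]
step 0: x' = x̄ + K·y = [-225227/53677, -78241/53677, 56739/53677]
step 0: P' = (I − K·H)·P̄ = [468094/53677 173814/53677 -51796/53677; 173814/53677 208679/161031 -62702/161031; -51796/53677 -62702/161031 71711/161031]
step 1: x̄ = F·x = [-33508/53677, -620671/53677, -358478/53677]
step 1: P̄ = F·P·Fᵀ + Q = [376767/53677 330640/53677 494565/53677; 330640/53677 2977446/53677 2067573/53677; 494565/53677 2067573/53677 6477137/161031]
step 1: y = z − H·x̄ = [2025952/53677, 651909/53677]
step 1: S = H·P̄·Hᵀ + R = [116456915/161031 13483274/161031; 13483274/161031 15435611/161031]
step 1: K = P̄·Hᵀ·S⁻¹ = [496110428/10033999419 -1807480931/10033999419; 898017727/3344666473 183567056/3344666473; 810838231/3344666473 -1148700387/3344666473]
step 1: x' = x̄ + K·y = [-9490776775/10033999419, -2550955875/3344666473, -5684336545/3344666473]
step 1: P' = (I − K·H)·P̄ = [36446809546/10033999419 4446570318/3344666473 -1025404296/3344666473; 4446570318/3344666473 1937860065/3344666473 -468992150/3344666473; -1025404296/3344666473 -468992150/3344666473 1192410385/3344666473]
step 2: x̄ = F·x = [-35943928420/10033999419, 32177475355/10033999419, -77793450080/10033999419]
step 2: P̄ = F·P·Fᵀ + Q = [63348944377/10033999419 17453668016/10033999419 55077201107/10033999419; 17453668016/10033999419 265066870330/10033999419 144492509047/10033999419; 55077201107/10033999419 144492509047/10033999419 201832328653/10033999419]
step 2: y = z − H·x̄ = [-44648904986/10033999419, -265919778709/10033999419]
step 2: S = H·P̄·Hᵀ + R = [3312895749391/10033999419 639924333890/10033999419; 639924333890/10033999419 945567799135/10033999419]
step 2: K = P̄·Hᵀ·S⁻¹ = [2598771229132/54276749991723 -48571651716031/271383749958615; 14528444535593/54276749991723 3008071299488/54276749991723; 13101074054249/54276749991723 -93052796874461/271383749958615]
step 2: x' = x̄ + K·y = [257265646204501/271383749958615, 29689456696525/54276749991723, 70555903514141/271383749958615]
step 2: P' = (I − K·H)·P̄ = [985364559221234/271383749958615 72123452163074/54276749991723 -83493367079216/271383749958615; 72123452163074/54276749991723 31430423519923/54276749991723 -7639373861102/54276749991723; -83493367079216/271383749958615 -7639373861102/54276749991723 96602611108559/271383749958615]

step 0: x' = [-225227/53677, -78241/53677, 56739/53677], P' = [468094/53677 173814/53677 -51796/53677; 173814/53677 208679/161031 -62702/161031; -51796/53677 -62702/161031 71711/161031]
step 1: x' = [-9490776775/10033999419, -2550955875/3344666473, -5684336545/3344666473], P' = [36446809546/10033999419 4446570318/3344666473 -1025404296/3344666473; 4446570318/3344666473 1937860065/3344666473 -468992150/3344666473; -1025404296/3344666473 -468992150/3344666473 1192410385/3344666473]
step 2: x' = [257265646204501/271383749958615, 29689456696525/54276749991723, 70555903514141/271383749958615], P' = [985364559221234/271383749958615 72123452163074/54276749991723 -83493367079216/271383749958615; 72123452163074/54276749991723 31430423519923/54276749991723 -7639373861102/54276749991723; -83493367079216/271383749958615 -7639373861102/54276749991723 96602611108559/271383749958615]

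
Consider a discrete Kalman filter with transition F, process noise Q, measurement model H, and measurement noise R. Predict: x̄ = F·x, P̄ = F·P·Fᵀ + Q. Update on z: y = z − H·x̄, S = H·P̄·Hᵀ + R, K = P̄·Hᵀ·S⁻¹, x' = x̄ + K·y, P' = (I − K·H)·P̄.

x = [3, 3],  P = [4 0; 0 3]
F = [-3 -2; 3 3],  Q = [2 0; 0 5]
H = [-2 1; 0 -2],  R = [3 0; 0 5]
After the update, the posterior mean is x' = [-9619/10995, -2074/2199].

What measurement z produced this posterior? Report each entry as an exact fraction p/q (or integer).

x̄ = F·x = [-15, 18]
P̄ = F·P·Fᵀ + Q = [50 -54; -54 68]
S = H·P̄·Hᵀ + R = [487 -352; -352 277]
K = P̄·Hᵀ·S⁻¹ = [-4642/10995 -1612/10995; 176/2199 -856/2199]
x' − x̄ = [155306/10995, -41656/2199] = K·y
y = (KᵀK)⁻¹·Kᵀ·(x' − x̄) = [-47, 39]
z = y + H·x̄ = [-47, 39] + [48, -36] = [1, 3]

z = [1, 3]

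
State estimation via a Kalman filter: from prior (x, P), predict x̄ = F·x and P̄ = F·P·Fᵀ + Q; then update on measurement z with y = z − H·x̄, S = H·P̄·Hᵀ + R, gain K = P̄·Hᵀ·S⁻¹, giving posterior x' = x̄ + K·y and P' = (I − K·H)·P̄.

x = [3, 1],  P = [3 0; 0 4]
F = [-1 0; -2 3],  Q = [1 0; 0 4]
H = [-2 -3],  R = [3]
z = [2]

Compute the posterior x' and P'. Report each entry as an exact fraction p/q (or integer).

x' = [-103/43, 39/43]
P' = [120/43 -78/43; -78/43 844/559]

x̄ = F·x = [-3, -3]
P̄ = F·P·Fᵀ + Q = [4 6; 6 52]
y = z − H·x̄ = [-13]
S = H·P̄·Hᵀ + R = [559]
K = P̄·Hᵀ·S⁻¹ = [-2/43; -168/559]
x' = x̄ + K·y = [-103/43, 39/43]
P' = (I − K·H)·P̄ = [120/43 -78/43; -78/43 844/559]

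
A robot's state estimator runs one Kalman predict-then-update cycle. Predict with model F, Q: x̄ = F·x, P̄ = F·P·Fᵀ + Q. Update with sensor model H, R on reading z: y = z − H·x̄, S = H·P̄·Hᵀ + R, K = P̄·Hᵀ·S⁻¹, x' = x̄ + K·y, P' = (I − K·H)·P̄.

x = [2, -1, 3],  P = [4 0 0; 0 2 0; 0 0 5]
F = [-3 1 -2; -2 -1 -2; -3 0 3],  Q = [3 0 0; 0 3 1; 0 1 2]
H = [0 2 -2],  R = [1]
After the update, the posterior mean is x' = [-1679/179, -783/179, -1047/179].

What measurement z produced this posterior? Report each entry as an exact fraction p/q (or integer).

z = [3]

x̄ = F·x = [-13, -9, 3]
P̄ = F·P·Fᵀ + Q = [61 42 6; 42 41 -5; 6 -5 83]
S = H·P̄·Hᵀ + R = [537]
K = P̄·Hᵀ·S⁻¹ = [24/179; 92/537; -176/537]
x' − x̄ = [648/179, 828/179, -1584/179] = K·y
y = (KᵀK)⁻¹·Kᵀ·(x' − x̄) = [27]
z = y + H·x̄ = [27] + [-24] = [3]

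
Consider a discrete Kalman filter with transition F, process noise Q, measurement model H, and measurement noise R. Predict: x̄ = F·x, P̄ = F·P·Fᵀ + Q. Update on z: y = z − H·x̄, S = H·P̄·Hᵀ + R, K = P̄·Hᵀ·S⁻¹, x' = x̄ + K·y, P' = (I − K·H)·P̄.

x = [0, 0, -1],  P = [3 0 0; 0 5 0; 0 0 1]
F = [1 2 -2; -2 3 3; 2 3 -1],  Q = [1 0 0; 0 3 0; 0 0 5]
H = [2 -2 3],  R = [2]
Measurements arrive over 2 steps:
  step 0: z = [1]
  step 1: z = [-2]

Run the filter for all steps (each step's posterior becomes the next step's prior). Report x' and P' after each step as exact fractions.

step 0: x' = [70/303, -287/101, -517/303], P' = [7496/909 5990/303 7072/909; 5990/303 6953/101 9910/303; 7072/909 9910/303 15242/909]
step 1: x' = [-3884634/1090249, -18320192/1090249, -10348398/1090249], P' = [28757451/1090249 144973527/1090249 77634166/1090249; 144973527/1090249 1558023271/2180498 422969734/1090249; 77634166/1090249 422969734/1090249 230546374/1090249]

step 0: x̄ = F·x = [2, -3, 1]
step 0: P̄ = F·P·Fᵀ + Q = [28 18 38; 18 69 30; 38 30 63]
step 0: y = z − H·x̄ = [-12]
step 0: S = H·P̄·Hᵀ + R = [909]
step 0: K = P̄·Hᵀ·S⁻¹ = [134/909; -4/303; 205/909]
step 0: x' = x̄ + K·y = [70/303, -287/101, -517/303]
step 0: P' = (I − K·H)·P̄ = [7496/909 5990/303 7072/909; 5990/303 6953/101 9910/303; 7072/909 9910/303 15242/909]
step 1: x̄ = F·x = [-206/101, -4274/303, -642/101]
step 1: P̄ = F·P·Fᵀ + Q = [13937/101 100184/303 30392/101; 100184/303 967718/909 80271/101; 30392/101 80271/101 69104/101]
step 1: y = z − H·x̄ = [-2140/303]
step 1: S = H·P̄·Hᵀ + R = [2180498/909]
step 1: K = P̄·Hᵀ·S⁻¹ = [235173/1090249; 832985/2180498; 483993/1090249]
step 1: x' = x̄ + K·y = [-3884634/1090249, -18320192/1090249, -10348398/1090249]
step 1: P' = (I − K·H)·P̄ = [28757451/1090249 144973527/1090249 77634166/1090249; 144973527/1090249 1558023271/2180498 422969734/1090249; 77634166/1090249 422969734/1090249 230546374/1090249]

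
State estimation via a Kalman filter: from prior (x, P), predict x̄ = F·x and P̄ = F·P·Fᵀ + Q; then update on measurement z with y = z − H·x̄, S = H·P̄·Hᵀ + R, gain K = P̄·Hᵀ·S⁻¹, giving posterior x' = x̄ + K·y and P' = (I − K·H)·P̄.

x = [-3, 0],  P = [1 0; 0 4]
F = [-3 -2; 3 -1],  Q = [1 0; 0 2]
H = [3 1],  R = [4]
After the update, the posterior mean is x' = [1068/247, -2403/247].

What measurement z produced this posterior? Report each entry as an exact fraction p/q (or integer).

x̄ = F·x = [9, -9]
P̄ = F·P·Fᵀ + Q = [26 -1; -1 15]
S = H·P̄·Hᵀ + R = [247]
K = P̄·Hᵀ·S⁻¹ = [77/247; 12/247]
x' − x̄ = [-1155/247, -180/247] = K·y
y = (KᵀK)⁻¹·Kᵀ·(x' − x̄) = [-15]
z = y + H·x̄ = [-15] + [18] = [3]

z = [3]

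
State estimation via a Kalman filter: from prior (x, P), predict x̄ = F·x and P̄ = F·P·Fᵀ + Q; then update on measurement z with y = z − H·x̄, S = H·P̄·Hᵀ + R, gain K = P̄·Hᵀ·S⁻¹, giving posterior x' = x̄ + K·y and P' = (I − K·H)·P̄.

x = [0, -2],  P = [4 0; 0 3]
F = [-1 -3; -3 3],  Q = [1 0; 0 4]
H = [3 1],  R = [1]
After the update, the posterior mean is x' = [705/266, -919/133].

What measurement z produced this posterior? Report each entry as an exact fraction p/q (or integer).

z = [1]

x̄ = F·x = [6, -6]
P̄ = F·P·Fᵀ + Q = [32 -15; -15 67]
S = H·P̄·Hᵀ + R = [266]
K = P̄·Hᵀ·S⁻¹ = [81/266; 11/133]
x' − x̄ = [-891/266, -121/133] = K·y
y = (KᵀK)⁻¹·Kᵀ·(x' − x̄) = [-11]
z = y + H·x̄ = [-11] + [12] = [1]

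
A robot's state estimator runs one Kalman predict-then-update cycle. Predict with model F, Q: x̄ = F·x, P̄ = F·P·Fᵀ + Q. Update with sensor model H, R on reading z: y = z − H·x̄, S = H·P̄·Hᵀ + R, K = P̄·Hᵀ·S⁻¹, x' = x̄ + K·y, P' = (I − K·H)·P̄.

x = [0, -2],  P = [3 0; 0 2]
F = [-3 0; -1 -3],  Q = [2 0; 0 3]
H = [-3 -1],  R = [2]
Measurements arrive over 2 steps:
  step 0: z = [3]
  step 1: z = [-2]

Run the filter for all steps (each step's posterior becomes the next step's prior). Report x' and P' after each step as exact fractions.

step 0: x' = [-864/341, 1587/341], P' = [673/341 -1827/341; -1827/341 5583/341]
step 1: x' = [65559/15770, -158743/15770], P' = [213241/15770 -628137/15770; -628137/15770 1879829/15770]

step 0: x̄ = F·x = [0, 6]
step 0: P̄ = F·P·Fᵀ + Q = [29 9; 9 24]
step 0: y = z − H·x̄ = [9]
step 0: S = H·P̄·Hᵀ + R = [341]
step 0: K = P̄·Hᵀ·S⁻¹ = [-96/341; -51/341]
step 0: x' = x̄ + K·y = [-864/341, 1587/341]
step 0: P' = (I − K·H)·P̄ = [673/341 -1827/341; -1827/341 5583/341]
step 1: x̄ = F·x = [2592/341, -3897/341]
step 1: P̄ = F·P·Fᵀ + Q = [6739/341 -14424/341; -14424/341 40981/341]
step 1: y = z − H·x̄ = [3197/341]
step 1: S = H·P̄·Hᵀ + R = [15770/341]
step 1: K = P̄·Hᵀ·S⁻¹ = [-5793/15770; 2291/15770]
step 1: x' = x̄ + K·y = [65559/15770, -158743/15770]
step 1: P' = (I − K·H)·P̄ = [213241/15770 -628137/15770; -628137/15770 1879829/15770]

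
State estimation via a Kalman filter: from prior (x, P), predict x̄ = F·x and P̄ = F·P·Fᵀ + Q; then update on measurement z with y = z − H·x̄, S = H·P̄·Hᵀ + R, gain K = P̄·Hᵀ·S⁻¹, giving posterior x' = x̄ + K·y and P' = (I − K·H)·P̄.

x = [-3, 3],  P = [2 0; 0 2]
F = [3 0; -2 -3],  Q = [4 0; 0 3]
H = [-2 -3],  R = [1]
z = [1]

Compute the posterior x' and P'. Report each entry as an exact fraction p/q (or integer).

x' = [-823/103, 510/103]
P' = [2234/103 -1488/103; -1488/103 2005/206]

x̄ = F·x = [-9, -3]
P̄ = F·P·Fᵀ + Q = [22 -12; -12 29]
y = z − H·x̄ = [-26]
S = H·P̄·Hᵀ + R = [206]
K = P̄·Hᵀ·S⁻¹ = [-4/103; -63/206]
x' = x̄ + K·y = [-823/103, 510/103]
P' = (I − K·H)·P̄ = [2234/103 -1488/103; -1488/103 2005/206]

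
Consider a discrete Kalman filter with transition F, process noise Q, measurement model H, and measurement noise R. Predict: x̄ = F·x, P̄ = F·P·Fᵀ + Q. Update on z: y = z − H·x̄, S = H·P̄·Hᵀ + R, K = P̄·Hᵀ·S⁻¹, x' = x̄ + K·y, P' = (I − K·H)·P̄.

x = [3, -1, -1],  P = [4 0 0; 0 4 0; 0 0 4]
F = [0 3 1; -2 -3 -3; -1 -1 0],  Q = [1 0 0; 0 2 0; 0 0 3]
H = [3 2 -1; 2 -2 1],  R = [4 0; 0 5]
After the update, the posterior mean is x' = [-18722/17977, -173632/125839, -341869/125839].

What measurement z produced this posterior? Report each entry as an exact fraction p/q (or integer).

x̄ = F·x = [-4, 0, -2]
P̄ = F·P·Fᵀ + Q = [41 -48 -12; -48 90 20; -12 20 11]
S = H·P̄·Hᵀ + R = [160 39; 39 796]
K = P̄·Hᵀ·S⁻¹ = [3510/17977 3577/17977; 22720/125839 -41584/125839; -3505/125839 -8207/125839]
x' − x̄ = [53186/17977, -173632/125839, -90191/125839] = K·y
y = (KᵀK)⁻¹·Kᵀ·(x' − x̄) = [7, 8]
z = y + H·x̄ = [7, 8] + [-10, -10] = [-3, -2]

z = [-3, -2]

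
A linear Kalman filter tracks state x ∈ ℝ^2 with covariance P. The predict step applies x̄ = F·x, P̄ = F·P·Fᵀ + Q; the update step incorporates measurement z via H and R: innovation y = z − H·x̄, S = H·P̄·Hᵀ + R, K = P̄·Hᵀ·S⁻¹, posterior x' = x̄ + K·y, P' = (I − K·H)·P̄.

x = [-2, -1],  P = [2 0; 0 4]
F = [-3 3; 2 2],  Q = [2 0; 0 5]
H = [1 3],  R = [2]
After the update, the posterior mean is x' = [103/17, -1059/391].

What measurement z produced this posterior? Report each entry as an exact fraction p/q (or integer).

x̄ = F·x = [3, -6]
P̄ = F·P·Fᵀ + Q = [56 12; 12 29]
S = H·P̄·Hᵀ + R = [391]
K = P̄·Hᵀ·S⁻¹ = [4/17; 99/391]
x' − x̄ = [52/17, 1287/391] = K·y
y = (KᵀK)⁻¹·Kᵀ·(x' − x̄) = [13]
z = y + H·x̄ = [13] + [-15] = [-2]

z = [-2]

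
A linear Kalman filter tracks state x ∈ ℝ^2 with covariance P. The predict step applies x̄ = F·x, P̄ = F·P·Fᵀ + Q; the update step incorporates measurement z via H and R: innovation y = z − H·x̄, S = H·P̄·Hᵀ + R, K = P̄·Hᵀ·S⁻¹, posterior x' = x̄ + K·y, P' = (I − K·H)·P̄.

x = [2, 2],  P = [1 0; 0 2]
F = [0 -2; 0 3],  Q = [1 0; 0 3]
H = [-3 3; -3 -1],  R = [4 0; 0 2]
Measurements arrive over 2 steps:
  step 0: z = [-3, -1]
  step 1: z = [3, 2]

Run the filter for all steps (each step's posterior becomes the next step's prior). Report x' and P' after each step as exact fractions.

step 0: x̄ = F·x = [-4, 6]
step 0: P̄ = F·P·Fᵀ + Q = [9 -12; -12 21]
step 0: y = z − H·x̄ = [-33, -7]
step 0: S = H·P̄·Hᵀ + R = [490 90; 90 32]
step 0: K = P̄·Hᵀ·S⁻¹ = [-333/3790 -84/379; 909/3790 -78/379]
step 0: x' = x̄ + K·y = [1709/3790, -1797/3790]
step 0: P' = (I − K·H)·P̄ = [531/3790 87/3790; 87/3790 1299/3790]
step 1: x̄ = F·x = [1797/1895, -5391/3790]
step 1: P̄ = F·P·Fᵀ + Q = [4493/1895 -3897/1895; -3897/1895 23061/3790]
step 1: y = z − H·x̄ = [7665/758, 12971/3790]
step 1: S = H·P̄·Hᵀ + R = [88775/758 11691/758; 11691/758 64751/3790]
step 1: K = P̄·Hᵀ·S⁻¹ = [-282234/3340945 -146802/668189; 788247/3340945 -139008/668189]
step 1: x' = x̄ + K·y = [-2197917/3340945, 839886/3340945]
step 1: P' = (I − K·H)·P̄ = [461083/3340945 84771/3340945; 84771/3340945 1135767/3340945]

step 0: x' = [1709/3790, -1797/3790], P' = [531/3790 87/3790; 87/3790 1299/3790]
step 1: x' = [-2197917/3340945, 839886/3340945], P' = [461083/3340945 84771/3340945; 84771/3340945 1135767/3340945]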